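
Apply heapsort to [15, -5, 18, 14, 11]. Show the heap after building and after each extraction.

Build heap: [18, 14, 15, -5, 11]
Extract 18: [15, 14, 11, -5, 18]
Extract 15: [14, -5, 11, 15, 18]
Extract 14: [11, -5, 14, 15, 18]
Extract 11: [-5, 11, 14, 15, 18]


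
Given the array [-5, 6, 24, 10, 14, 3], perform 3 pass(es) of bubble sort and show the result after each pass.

After pass 1: [-5, 6, 10, 14, 3, 24] (3 swaps)
After pass 2: [-5, 6, 10, 3, 14, 24] (1 swaps)
After pass 3: [-5, 6, 3, 10, 14, 24] (1 swaps)
Total swaps: 5


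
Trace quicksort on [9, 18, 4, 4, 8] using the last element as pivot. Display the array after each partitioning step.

Partition 1: pivot=8 at index 2 -> [4, 4, 8, 18, 9]
Partition 2: pivot=4 at index 1 -> [4, 4, 8, 18, 9]
Partition 3: pivot=9 at index 3 -> [4, 4, 8, 9, 18]


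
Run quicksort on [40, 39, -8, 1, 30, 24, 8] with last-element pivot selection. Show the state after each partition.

Partition 1: pivot=8 at index 2 -> [-8, 1, 8, 39, 30, 24, 40]
Partition 2: pivot=1 at index 1 -> [-8, 1, 8, 39, 30, 24, 40]
Partition 3: pivot=40 at index 6 -> [-8, 1, 8, 39, 30, 24, 40]
Partition 4: pivot=24 at index 3 -> [-8, 1, 8, 24, 30, 39, 40]
Partition 5: pivot=39 at index 5 -> [-8, 1, 8, 24, 30, 39, 40]


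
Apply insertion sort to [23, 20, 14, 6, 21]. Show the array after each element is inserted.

First element 23 is already 'sorted'
Insert 20: shifted 1 elements -> [20, 23, 14, 6, 21]
Insert 14: shifted 2 elements -> [14, 20, 23, 6, 21]
Insert 6: shifted 3 elements -> [6, 14, 20, 23, 21]
Insert 21: shifted 1 elements -> [6, 14, 20, 21, 23]


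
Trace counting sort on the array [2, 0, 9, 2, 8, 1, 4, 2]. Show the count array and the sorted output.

Count array: [1, 1, 3, 0, 1, 0, 0, 0, 1, 1]
(count[i] = number of elements equal to i)
Cumulative count: [1, 2, 5, 5, 6, 6, 6, 6, 7, 8]
Sorted: [0, 1, 2, 2, 2, 4, 8, 9]


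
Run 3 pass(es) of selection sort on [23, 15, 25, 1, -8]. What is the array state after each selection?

Pass 1: Select minimum -8 at index 4, swap -> [-8, 15, 25, 1, 23]
Pass 2: Select minimum 1 at index 3, swap -> [-8, 1, 25, 15, 23]
Pass 3: Select minimum 15 at index 3, swap -> [-8, 1, 15, 25, 23]


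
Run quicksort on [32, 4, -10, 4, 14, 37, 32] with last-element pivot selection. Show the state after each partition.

Partition 1: pivot=32 at index 5 -> [32, 4, -10, 4, 14, 32, 37]
Partition 2: pivot=14 at index 3 -> [4, -10, 4, 14, 32, 32, 37]
Partition 3: pivot=4 at index 2 -> [4, -10, 4, 14, 32, 32, 37]
Partition 4: pivot=-10 at index 0 -> [-10, 4, 4, 14, 32, 32, 37]


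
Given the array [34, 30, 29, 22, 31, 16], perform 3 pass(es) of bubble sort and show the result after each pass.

After pass 1: [30, 29, 22, 31, 16, 34] (5 swaps)
After pass 2: [29, 22, 30, 16, 31, 34] (3 swaps)
After pass 3: [22, 29, 16, 30, 31, 34] (2 swaps)
Total swaps: 10


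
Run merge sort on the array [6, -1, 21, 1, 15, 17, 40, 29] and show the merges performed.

Divide and conquer:
  Merge [6] + [-1] -> [-1, 6]
  Merge [21] + [1] -> [1, 21]
  Merge [-1, 6] + [1, 21] -> [-1, 1, 6, 21]
  Merge [15] + [17] -> [15, 17]
  Merge [40] + [29] -> [29, 40]
  Merge [15, 17] + [29, 40] -> [15, 17, 29, 40]
  Merge [-1, 1, 6, 21] + [15, 17, 29, 40] -> [-1, 1, 6, 15, 17, 21, 29, 40]


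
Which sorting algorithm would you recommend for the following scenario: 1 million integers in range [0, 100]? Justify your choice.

Best choice: Counting sort
Reason: O(n + k) where k=100 is small; linear time beats O(n log n)


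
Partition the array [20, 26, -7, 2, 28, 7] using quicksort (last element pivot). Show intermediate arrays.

Partition 1: pivot=7 at index 2 -> [-7, 2, 7, 26, 28, 20]
Partition 2: pivot=2 at index 1 -> [-7, 2, 7, 26, 28, 20]
Partition 3: pivot=20 at index 3 -> [-7, 2, 7, 20, 28, 26]
Partition 4: pivot=26 at index 4 -> [-7, 2, 7, 20, 26, 28]


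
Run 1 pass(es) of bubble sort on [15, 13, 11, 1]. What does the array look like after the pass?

After pass 1: [13, 11, 1, 15] (3 swaps)
Total swaps: 3


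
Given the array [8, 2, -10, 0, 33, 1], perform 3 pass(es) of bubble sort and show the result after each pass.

After pass 1: [2, -10, 0, 8, 1, 33] (4 swaps)
After pass 2: [-10, 0, 2, 1, 8, 33] (3 swaps)
After pass 3: [-10, 0, 1, 2, 8, 33] (1 swaps)
Total swaps: 8


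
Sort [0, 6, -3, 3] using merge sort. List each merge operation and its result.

Divide and conquer:
  Merge [0] + [6] -> [0, 6]
  Merge [-3] + [3] -> [-3, 3]
  Merge [0, 6] + [-3, 3] -> [-3, 0, 3, 6]


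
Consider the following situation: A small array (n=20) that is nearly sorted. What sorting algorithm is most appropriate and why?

Best choice: Insertion sort
Reason: Insertion sort is O(n) for nearly sorted arrays and has low overhead


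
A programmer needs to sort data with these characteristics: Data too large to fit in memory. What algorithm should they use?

Best choice: External merge sort
Reason: Minimizes disk I/O by sequential reads/writes


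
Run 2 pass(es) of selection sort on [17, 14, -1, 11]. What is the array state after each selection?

Pass 1: Select minimum -1 at index 2, swap -> [-1, 14, 17, 11]
Pass 2: Select minimum 11 at index 3, swap -> [-1, 11, 17, 14]


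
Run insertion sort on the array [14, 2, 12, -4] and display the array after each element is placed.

First element 14 is already 'sorted'
Insert 2: shifted 1 elements -> [2, 14, 12, -4]
Insert 12: shifted 1 elements -> [2, 12, 14, -4]
Insert -4: shifted 3 elements -> [-4, 2, 12, 14]


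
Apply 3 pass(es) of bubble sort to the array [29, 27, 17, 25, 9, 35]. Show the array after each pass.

After pass 1: [27, 17, 25, 9, 29, 35] (4 swaps)
After pass 2: [17, 25, 9, 27, 29, 35] (3 swaps)
After pass 3: [17, 9, 25, 27, 29, 35] (1 swaps)
Total swaps: 8


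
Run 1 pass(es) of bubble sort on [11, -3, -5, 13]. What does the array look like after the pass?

After pass 1: [-3, -5, 11, 13] (2 swaps)
Total swaps: 2


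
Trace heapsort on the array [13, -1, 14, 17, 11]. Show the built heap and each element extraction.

Build heap: [17, 13, 14, -1, 11]
Extract 17: [14, 13, 11, -1, 17]
Extract 14: [13, -1, 11, 14, 17]
Extract 13: [11, -1, 13, 14, 17]
Extract 11: [-1, 11, 13, 14, 17]


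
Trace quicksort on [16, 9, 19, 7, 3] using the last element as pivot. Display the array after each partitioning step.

Partition 1: pivot=3 at index 0 -> [3, 9, 19, 7, 16]
Partition 2: pivot=16 at index 3 -> [3, 9, 7, 16, 19]
Partition 3: pivot=7 at index 1 -> [3, 7, 9, 16, 19]


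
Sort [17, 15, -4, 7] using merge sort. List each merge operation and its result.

Divide and conquer:
  Merge [17] + [15] -> [15, 17]
  Merge [-4] + [7] -> [-4, 7]
  Merge [15, 17] + [-4, 7] -> [-4, 7, 15, 17]


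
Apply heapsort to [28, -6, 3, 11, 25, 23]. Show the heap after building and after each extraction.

Build heap: [28, 25, 23, 11, -6, 3]
Extract 28: [25, 11, 23, 3, -6, 28]
Extract 25: [23, 11, -6, 3, 25, 28]
Extract 23: [11, 3, -6, 23, 25, 28]
Extract 11: [3, -6, 11, 23, 25, 28]
Extract 3: [-6, 3, 11, 23, 25, 28]


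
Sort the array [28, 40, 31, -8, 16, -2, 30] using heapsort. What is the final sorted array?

Build heap: [40, 28, 31, -8, 16, -2, 30]
Extract 40: [31, 28, 30, -8, 16, -2, 40]
Extract 31: [30, 28, -2, -8, 16, 31, 40]
Extract 30: [28, 16, -2, -8, 30, 31, 40]
Extract 28: [16, -8, -2, 28, 30, 31, 40]
Extract 16: [-2, -8, 16, 28, 30, 31, 40]
Extract -2: [-8, -2, 16, 28, 30, 31, 40]


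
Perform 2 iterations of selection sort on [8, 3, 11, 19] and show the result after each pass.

Pass 1: Select minimum 3 at index 1, swap -> [3, 8, 11, 19]
Pass 2: Select minimum 8 at index 1, swap -> [3, 8, 11, 19]


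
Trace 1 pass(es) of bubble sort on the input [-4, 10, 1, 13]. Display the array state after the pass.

After pass 1: [-4, 1, 10, 13] (1 swaps)
Total swaps: 1


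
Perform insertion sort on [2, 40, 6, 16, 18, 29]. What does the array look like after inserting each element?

First element 2 is already 'sorted'
Insert 40: shifted 0 elements -> [2, 40, 6, 16, 18, 29]
Insert 6: shifted 1 elements -> [2, 6, 40, 16, 18, 29]
Insert 16: shifted 1 elements -> [2, 6, 16, 40, 18, 29]
Insert 18: shifted 1 elements -> [2, 6, 16, 18, 40, 29]
Insert 29: shifted 1 elements -> [2, 6, 16, 18, 29, 40]


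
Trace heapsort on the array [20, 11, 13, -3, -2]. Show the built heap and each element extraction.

Build heap: [20, 11, 13, -3, -2]
Extract 20: [13, 11, -2, -3, 20]
Extract 13: [11, -3, -2, 13, 20]
Extract 11: [-2, -3, 11, 13, 20]
Extract -2: [-3, -2, 11, 13, 20]


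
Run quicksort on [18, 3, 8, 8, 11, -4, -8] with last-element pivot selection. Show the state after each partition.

Partition 1: pivot=-8 at index 0 -> [-8, 3, 8, 8, 11, -4, 18]
Partition 2: pivot=18 at index 6 -> [-8, 3, 8, 8, 11, -4, 18]
Partition 3: pivot=-4 at index 1 -> [-8, -4, 8, 8, 11, 3, 18]
Partition 4: pivot=3 at index 2 -> [-8, -4, 3, 8, 11, 8, 18]
Partition 5: pivot=8 at index 4 -> [-8, -4, 3, 8, 8, 11, 18]


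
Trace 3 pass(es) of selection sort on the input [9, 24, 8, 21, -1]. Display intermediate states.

Pass 1: Select minimum -1 at index 4, swap -> [-1, 24, 8, 21, 9]
Pass 2: Select minimum 8 at index 2, swap -> [-1, 8, 24, 21, 9]
Pass 3: Select minimum 9 at index 4, swap -> [-1, 8, 9, 21, 24]


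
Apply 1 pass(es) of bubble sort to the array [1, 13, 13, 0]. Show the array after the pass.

After pass 1: [1, 13, 0, 13] (1 swaps)
Total swaps: 1


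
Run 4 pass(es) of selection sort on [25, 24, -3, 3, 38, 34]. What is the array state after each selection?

Pass 1: Select minimum -3 at index 2, swap -> [-3, 24, 25, 3, 38, 34]
Pass 2: Select minimum 3 at index 3, swap -> [-3, 3, 25, 24, 38, 34]
Pass 3: Select minimum 24 at index 3, swap -> [-3, 3, 24, 25, 38, 34]
Pass 4: Select minimum 25 at index 3, swap -> [-3, 3, 24, 25, 38, 34]


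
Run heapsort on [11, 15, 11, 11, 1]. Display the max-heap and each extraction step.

Build heap: [15, 11, 11, 11, 1]
Extract 15: [11, 11, 11, 1, 15]
Extract 11: [11, 1, 11, 11, 15]
Extract 11: [11, 1, 11, 11, 15]
Extract 11: [1, 11, 11, 11, 15]


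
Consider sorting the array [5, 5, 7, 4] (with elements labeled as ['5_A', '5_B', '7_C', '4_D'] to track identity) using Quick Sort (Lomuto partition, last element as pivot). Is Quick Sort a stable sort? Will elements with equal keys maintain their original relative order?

Trace Quick Sort on the labeled array (the key is the number; the letter only tracks identity):
  Partition indices 0..3 around pivot 4_D -> [4_D, 5_B, 7_C, 5_A]
  Partition indices 1..3 around pivot 5_A -> [4_D, 5_B, 5_A, 7_C]
Final order: [4_D, 5_B, 5_A, 7_C]
Equal keys:
  value 5: originally 5_A, 5_B; after sorting 5_B, 5_A -> order changed
Equal keys were reordered, so Quick Sort is not stable: partition swaps elements across long distances and can reorder equal keys. (One such input is enough; an unstable sort may happen to preserve order on other inputs, but it gives no guarantee.)
Answer: Not stable


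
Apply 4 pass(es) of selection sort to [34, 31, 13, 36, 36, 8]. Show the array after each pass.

Pass 1: Select minimum 8 at index 5, swap -> [8, 31, 13, 36, 36, 34]
Pass 2: Select minimum 13 at index 2, swap -> [8, 13, 31, 36, 36, 34]
Pass 3: Select minimum 31 at index 2, swap -> [8, 13, 31, 36, 36, 34]
Pass 4: Select minimum 34 at index 5, swap -> [8, 13, 31, 34, 36, 36]


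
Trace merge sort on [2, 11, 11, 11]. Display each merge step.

Divide and conquer:
  Merge [2] + [11] -> [2, 11]
  Merge [11] + [11] -> [11, 11]
  Merge [2, 11] + [11, 11] -> [2, 11, 11, 11]


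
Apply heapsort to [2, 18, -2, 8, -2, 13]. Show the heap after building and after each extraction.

Build heap: [18, 8, 13, 2, -2, -2]
Extract 18: [13, 8, -2, 2, -2, 18]
Extract 13: [8, 2, -2, -2, 13, 18]
Extract 8: [2, -2, -2, 8, 13, 18]
Extract 2: [-2, -2, 2, 8, 13, 18]
Extract -2: [-2, -2, 2, 8, 13, 18]


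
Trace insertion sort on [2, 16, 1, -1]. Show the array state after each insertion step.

First element 2 is already 'sorted'
Insert 16: shifted 0 elements -> [2, 16, 1, -1]
Insert 1: shifted 2 elements -> [1, 2, 16, -1]
Insert -1: shifted 3 elements -> [-1, 1, 2, 16]


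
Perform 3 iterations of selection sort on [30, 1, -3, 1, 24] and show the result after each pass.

Pass 1: Select minimum -3 at index 2, swap -> [-3, 1, 30, 1, 24]
Pass 2: Select minimum 1 at index 1, swap -> [-3, 1, 30, 1, 24]
Pass 3: Select minimum 1 at index 3, swap -> [-3, 1, 1, 30, 24]


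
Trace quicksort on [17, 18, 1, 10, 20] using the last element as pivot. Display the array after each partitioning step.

Partition 1: pivot=20 at index 4 -> [17, 18, 1, 10, 20]
Partition 2: pivot=10 at index 1 -> [1, 10, 17, 18, 20]
Partition 3: pivot=18 at index 3 -> [1, 10, 17, 18, 20]


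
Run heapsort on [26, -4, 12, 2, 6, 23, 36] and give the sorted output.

Build heap: [36, 6, 26, 2, -4, 23, 12]
Extract 36: [26, 6, 23, 2, -4, 12, 36]
Extract 26: [23, 6, 12, 2, -4, 26, 36]
Extract 23: [12, 6, -4, 2, 23, 26, 36]
Extract 12: [6, 2, -4, 12, 23, 26, 36]
Extract 6: [2, -4, 6, 12, 23, 26, 36]
Extract 2: [-4, 2, 6, 12, 23, 26, 36]


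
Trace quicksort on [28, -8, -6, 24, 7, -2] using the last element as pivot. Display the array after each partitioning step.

Partition 1: pivot=-2 at index 2 -> [-8, -6, -2, 24, 7, 28]
Partition 2: pivot=-6 at index 1 -> [-8, -6, -2, 24, 7, 28]
Partition 3: pivot=28 at index 5 -> [-8, -6, -2, 24, 7, 28]
Partition 4: pivot=7 at index 3 -> [-8, -6, -2, 7, 24, 28]


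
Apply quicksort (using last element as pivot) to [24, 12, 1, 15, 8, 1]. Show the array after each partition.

Partition 1: pivot=1 at index 1 -> [1, 1, 24, 15, 8, 12]
Partition 2: pivot=12 at index 3 -> [1, 1, 8, 12, 24, 15]
Partition 3: pivot=15 at index 4 -> [1, 1, 8, 12, 15, 24]


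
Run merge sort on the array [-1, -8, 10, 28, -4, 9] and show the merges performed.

Divide and conquer:
  Merge [-8] + [10] -> [-8, 10]
  Merge [-1] + [-8, 10] -> [-8, -1, 10]
  Merge [-4] + [9] -> [-4, 9]
  Merge [28] + [-4, 9] -> [-4, 9, 28]
  Merge [-8, -1, 10] + [-4, 9, 28] -> [-8, -4, -1, 9, 10, 28]


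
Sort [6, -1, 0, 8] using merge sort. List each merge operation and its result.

Divide and conquer:
  Merge [6] + [-1] -> [-1, 6]
  Merge [0] + [8] -> [0, 8]
  Merge [-1, 6] + [0, 8] -> [-1, 0, 6, 8]


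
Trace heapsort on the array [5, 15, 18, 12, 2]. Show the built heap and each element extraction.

Build heap: [18, 15, 5, 12, 2]
Extract 18: [15, 12, 5, 2, 18]
Extract 15: [12, 2, 5, 15, 18]
Extract 12: [5, 2, 12, 15, 18]
Extract 5: [2, 5, 12, 15, 18]


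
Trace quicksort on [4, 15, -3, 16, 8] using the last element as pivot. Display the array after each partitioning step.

Partition 1: pivot=8 at index 2 -> [4, -3, 8, 16, 15]
Partition 2: pivot=-3 at index 0 -> [-3, 4, 8, 16, 15]
Partition 3: pivot=15 at index 3 -> [-3, 4, 8, 15, 16]


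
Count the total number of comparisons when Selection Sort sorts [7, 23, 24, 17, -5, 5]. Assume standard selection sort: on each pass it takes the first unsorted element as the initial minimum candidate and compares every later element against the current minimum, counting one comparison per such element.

Pass 1: scan indices 1..5 for the minimum = 5 comparison(s); min is -5, place at index 0 -> [-5, 23, 24, 17, 7, 5]
Pass 2: scan indices 2..5 for the minimum = 4 comparison(s); min is 5, place at index 1 -> [-5, 5, 24, 17, 7, 23]
Pass 3: scan indices 3..5 for the minimum = 3 comparison(s); min is 7, place at index 2 -> [-5, 5, 7, 17, 24, 23]
Pass 4: scan indices 4..5 for the minimum = 2 comparison(s); min is 17, place at index 3 -> [-5, 5, 7, 17, 24, 23]
Pass 5: scan indices 5..5 for the minimum = 1 comparison(s); min is 23, place at index 4 -> [-5, 5, 7, 17, 23, 24]
Selection sort always scans the whole unsorted suffix, so the count is (n-1) + (n-2) + ... + 1 = n(n-1)/2 = 6*5/2 = 15 regardless of the input order.
Total comparisons: 5 + 4 + 3 + 2 + 1 = 15


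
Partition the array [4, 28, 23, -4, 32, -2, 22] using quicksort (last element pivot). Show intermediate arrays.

Partition 1: pivot=22 at index 3 -> [4, -4, -2, 22, 32, 23, 28]
Partition 2: pivot=-2 at index 1 -> [-4, -2, 4, 22, 32, 23, 28]
Partition 3: pivot=28 at index 5 -> [-4, -2, 4, 22, 23, 28, 32]


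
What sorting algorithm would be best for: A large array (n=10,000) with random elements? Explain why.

Best choice: Quicksort or Mergesort
Reason: Both have O(n log n) average case; quicksort has lower constant factors


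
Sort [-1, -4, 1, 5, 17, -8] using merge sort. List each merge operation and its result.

Divide and conquer:
  Merge [-4] + [1] -> [-4, 1]
  Merge [-1] + [-4, 1] -> [-4, -1, 1]
  Merge [17] + [-8] -> [-8, 17]
  Merge [5] + [-8, 17] -> [-8, 5, 17]
  Merge [-4, -1, 1] + [-8, 5, 17] -> [-8, -4, -1, 1, 5, 17]


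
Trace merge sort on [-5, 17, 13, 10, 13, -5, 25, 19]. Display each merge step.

Divide and conquer:
  Merge [-5] + [17] -> [-5, 17]
  Merge [13] + [10] -> [10, 13]
  Merge [-5, 17] + [10, 13] -> [-5, 10, 13, 17]
  Merge [13] + [-5] -> [-5, 13]
  Merge [25] + [19] -> [19, 25]
  Merge [-5, 13] + [19, 25] -> [-5, 13, 19, 25]
  Merge [-5, 10, 13, 17] + [-5, 13, 19, 25] -> [-5, -5, 10, 13, 13, 17, 19, 25]


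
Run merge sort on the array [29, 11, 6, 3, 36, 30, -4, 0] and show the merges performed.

Divide and conquer:
  Merge [29] + [11] -> [11, 29]
  Merge [6] + [3] -> [3, 6]
  Merge [11, 29] + [3, 6] -> [3, 6, 11, 29]
  Merge [36] + [30] -> [30, 36]
  Merge [-4] + [0] -> [-4, 0]
  Merge [30, 36] + [-4, 0] -> [-4, 0, 30, 36]
  Merge [3, 6, 11, 29] + [-4, 0, 30, 36] -> [-4, 0, 3, 6, 11, 29, 30, 36]


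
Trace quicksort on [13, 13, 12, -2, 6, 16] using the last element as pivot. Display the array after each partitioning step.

Partition 1: pivot=16 at index 5 -> [13, 13, 12, -2, 6, 16]
Partition 2: pivot=6 at index 1 -> [-2, 6, 12, 13, 13, 16]
Partition 3: pivot=13 at index 4 -> [-2, 6, 12, 13, 13, 16]
Partition 4: pivot=13 at index 3 -> [-2, 6, 12, 13, 13, 16]


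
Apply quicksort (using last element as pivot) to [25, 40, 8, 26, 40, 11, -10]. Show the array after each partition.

Partition 1: pivot=-10 at index 0 -> [-10, 40, 8, 26, 40, 11, 25]
Partition 2: pivot=25 at index 3 -> [-10, 8, 11, 25, 40, 40, 26]
Partition 3: pivot=11 at index 2 -> [-10, 8, 11, 25, 40, 40, 26]
Partition 4: pivot=26 at index 4 -> [-10, 8, 11, 25, 26, 40, 40]
Partition 5: pivot=40 at index 6 -> [-10, 8, 11, 25, 26, 40, 40]


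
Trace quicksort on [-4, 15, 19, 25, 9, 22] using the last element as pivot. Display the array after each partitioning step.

Partition 1: pivot=22 at index 4 -> [-4, 15, 19, 9, 22, 25]
Partition 2: pivot=9 at index 1 -> [-4, 9, 19, 15, 22, 25]
Partition 3: pivot=15 at index 2 -> [-4, 9, 15, 19, 22, 25]


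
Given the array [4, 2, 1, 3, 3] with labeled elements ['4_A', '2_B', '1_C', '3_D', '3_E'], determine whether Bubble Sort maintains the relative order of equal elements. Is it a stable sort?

Trace Bubble Sort on the labeled array (the key is the number; the letter only tracks identity):
  After pass 1: [2_B, 1_C, 3_D, 3_E, 4_A]
  After pass 2: [1_C, 2_B, 3_D, 3_E, 4_A]
  After pass 3: [1_C, 2_B, 3_D, 3_E, 4_A] (no swaps, done)
Final order: [1_C, 2_B, 3_D, 3_E, 4_A]
Equal keys:
  value 3: originally 3_D, 3_E; after sorting 3_D, 3_E -> order preserved
All equal keys kept their original relative order. Bubble Sort is stable: it only swaps adjacent elements when the left one is strictly greater, so equal keys never move past each other.
Answer: Stable


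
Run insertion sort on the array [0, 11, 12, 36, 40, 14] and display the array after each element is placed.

First element 0 is already 'sorted'
Insert 11: shifted 0 elements -> [0, 11, 12, 36, 40, 14]
Insert 12: shifted 0 elements -> [0, 11, 12, 36, 40, 14]
Insert 36: shifted 0 elements -> [0, 11, 12, 36, 40, 14]
Insert 40: shifted 0 elements -> [0, 11, 12, 36, 40, 14]
Insert 14: shifted 2 elements -> [0, 11, 12, 14, 36, 40]


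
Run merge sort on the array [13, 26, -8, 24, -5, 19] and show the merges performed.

Divide and conquer:
  Merge [26] + [-8] -> [-8, 26]
  Merge [13] + [-8, 26] -> [-8, 13, 26]
  Merge [-5] + [19] -> [-5, 19]
  Merge [24] + [-5, 19] -> [-5, 19, 24]
  Merge [-8, 13, 26] + [-5, 19, 24] -> [-8, -5, 13, 19, 24, 26]


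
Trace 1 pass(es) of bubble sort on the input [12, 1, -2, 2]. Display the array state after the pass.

After pass 1: [1, -2, 2, 12] (3 swaps)
Total swaps: 3


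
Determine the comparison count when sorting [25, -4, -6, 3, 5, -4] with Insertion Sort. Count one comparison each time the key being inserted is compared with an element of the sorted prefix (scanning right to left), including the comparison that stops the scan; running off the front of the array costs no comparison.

Insert -4: 25 > -4 (shift), reached front = 1 comparison(s) -> [-4, 25, -6, 3, 5, -4]
Insert -6: 25 > -6 (shift), -4 > -6 (shift), reached front = 2 comparison(s) -> [-6, -4, 25, 3, 5, -4]
Insert 3: 25 > 3 (shift), -4 <= 3 (stop) = 2 comparison(s) -> [-6, -4, 3, 25, 5, -4]
Insert 5: 25 > 5 (shift), 3 <= 5 (stop) = 2 comparison(s) -> [-6, -4, 3, 5, 25, -4]
Insert -4: 25 > -4 (shift), 5 > -4 (shift), 3 > -4 (shift), -4 <= -4 (stop) = 4 comparison(s) -> [-6, -4, -4, 3, 5, 25]
Total comparisons: 1 + 2 + 2 + 2 + 4 = 11


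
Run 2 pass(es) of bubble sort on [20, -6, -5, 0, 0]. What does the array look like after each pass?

After pass 1: [-6, -5, 0, 0, 20] (4 swaps)
After pass 2: [-6, -5, 0, 0, 20] (0 swaps)
Total swaps: 4


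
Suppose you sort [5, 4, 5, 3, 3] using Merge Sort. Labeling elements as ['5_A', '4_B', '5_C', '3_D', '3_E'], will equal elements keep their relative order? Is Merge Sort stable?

Trace Merge Sort on the labeled array (the key is the number; the letter only tracks identity):
  Merge [5_A] + [4_B] -> [4_B, 5_A]
  Merge [3_D] + [3_E] -> [3_D, 3_E]
  Merge [5_C] + [3_D, 3_E] -> [3_D, 3_E, 5_C]
  Merge [4_B, 5_A] + [3_D, 3_E, 5_C] -> [3_D, 3_E, 4_B, 5_A, 5_C]
Final order: [3_D, 3_E, 4_B, 5_A, 5_C]
Equal keys:
  value 3: originally 3_D, 3_E; after sorting 3_D, 3_E -> order preserved
  value 5: originally 5_A, 5_C; after sorting 5_A, 5_C -> order preserved
All equal keys kept their original relative order. Merge Sort is stable: when the heads of the two halves are equal the merge takes from the left half first.
Answer: Stable


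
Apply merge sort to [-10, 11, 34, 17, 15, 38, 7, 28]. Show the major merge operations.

Divide and conquer:
  Merge [-10] + [11] -> [-10, 11]
  Merge [34] + [17] -> [17, 34]
  Merge [-10, 11] + [17, 34] -> [-10, 11, 17, 34]
  Merge [15] + [38] -> [15, 38]
  Merge [7] + [28] -> [7, 28]
  Merge [15, 38] + [7, 28] -> [7, 15, 28, 38]
  Merge [-10, 11, 17, 34] + [7, 15, 28, 38] -> [-10, 7, 11, 15, 17, 28, 34, 38]


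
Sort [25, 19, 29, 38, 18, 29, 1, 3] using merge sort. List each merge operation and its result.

Divide and conquer:
  Merge [25] + [19] -> [19, 25]
  Merge [29] + [38] -> [29, 38]
  Merge [19, 25] + [29, 38] -> [19, 25, 29, 38]
  Merge [18] + [29] -> [18, 29]
  Merge [1] + [3] -> [1, 3]
  Merge [18, 29] + [1, 3] -> [1, 3, 18, 29]
  Merge [19, 25, 29, 38] + [1, 3, 18, 29] -> [1, 3, 18, 19, 25, 29, 29, 38]


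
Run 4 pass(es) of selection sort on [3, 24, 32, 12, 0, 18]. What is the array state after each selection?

Pass 1: Select minimum 0 at index 4, swap -> [0, 24, 32, 12, 3, 18]
Pass 2: Select minimum 3 at index 4, swap -> [0, 3, 32, 12, 24, 18]
Pass 3: Select minimum 12 at index 3, swap -> [0, 3, 12, 32, 24, 18]
Pass 4: Select minimum 18 at index 5, swap -> [0, 3, 12, 18, 24, 32]


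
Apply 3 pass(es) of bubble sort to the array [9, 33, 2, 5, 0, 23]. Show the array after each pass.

After pass 1: [9, 2, 5, 0, 23, 33] (4 swaps)
After pass 2: [2, 5, 0, 9, 23, 33] (3 swaps)
After pass 3: [2, 0, 5, 9, 23, 33] (1 swaps)
Total swaps: 8


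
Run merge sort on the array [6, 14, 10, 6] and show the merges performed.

Divide and conquer:
  Merge [6] + [14] -> [6, 14]
  Merge [10] + [6] -> [6, 10]
  Merge [6, 14] + [6, 10] -> [6, 6, 10, 14]


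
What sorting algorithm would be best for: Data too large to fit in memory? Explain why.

Best choice: External merge sort
Reason: Minimizes disk I/O by sequential reads/writes


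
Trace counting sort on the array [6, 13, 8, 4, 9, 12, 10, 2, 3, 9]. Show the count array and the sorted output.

Count array: [0, 0, 1, 1, 1, 0, 1, 0, 1, 2, 1, 0, 1, 1]
(count[i] = number of elements equal to i)
Cumulative count: [0, 0, 1, 2, 3, 3, 4, 4, 5, 7, 8, 8, 9, 10]
Sorted: [2, 3, 4, 6, 8, 9, 9, 10, 12, 13]


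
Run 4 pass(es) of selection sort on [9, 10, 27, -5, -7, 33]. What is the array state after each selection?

Pass 1: Select minimum -7 at index 4, swap -> [-7, 10, 27, -5, 9, 33]
Pass 2: Select minimum -5 at index 3, swap -> [-7, -5, 27, 10, 9, 33]
Pass 3: Select minimum 9 at index 4, swap -> [-7, -5, 9, 10, 27, 33]
Pass 4: Select minimum 10 at index 3, swap -> [-7, -5, 9, 10, 27, 33]


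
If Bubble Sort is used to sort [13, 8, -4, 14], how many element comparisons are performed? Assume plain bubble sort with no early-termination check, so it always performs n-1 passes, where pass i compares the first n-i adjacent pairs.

Pass 1: compare adjacent pairs (0,1)..(2,3) = 3 comparison(s), 2 swap(s) -> [8, -4, 13, 14]
Pass 2: compare adjacent pairs (0,1)..(1,2) = 2 comparison(s), 1 swap(s) -> [-4, 8, 13, 14]
Pass 3: compare adjacent pairs (0,1)..(0,1) = 1 comparison(s), 0 swap(s) -> [-4, 8, 13, 14]
Total comparisons: 3 + 2 + 1 = 6


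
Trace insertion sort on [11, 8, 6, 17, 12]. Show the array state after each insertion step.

First element 11 is already 'sorted'
Insert 8: shifted 1 elements -> [8, 11, 6, 17, 12]
Insert 6: shifted 2 elements -> [6, 8, 11, 17, 12]
Insert 17: shifted 0 elements -> [6, 8, 11, 17, 12]
Insert 12: shifted 1 elements -> [6, 8, 11, 12, 17]


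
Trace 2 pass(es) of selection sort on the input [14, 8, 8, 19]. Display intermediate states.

Pass 1: Select minimum 8 at index 1, swap -> [8, 14, 8, 19]
Pass 2: Select minimum 8 at index 2, swap -> [8, 8, 14, 19]


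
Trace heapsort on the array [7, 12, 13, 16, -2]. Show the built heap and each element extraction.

Build heap: [16, 12, 13, 7, -2]
Extract 16: [13, 12, -2, 7, 16]
Extract 13: [12, 7, -2, 13, 16]
Extract 12: [7, -2, 12, 13, 16]
Extract 7: [-2, 7, 12, 13, 16]


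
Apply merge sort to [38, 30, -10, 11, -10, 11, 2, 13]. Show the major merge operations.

Divide and conquer:
  Merge [38] + [30] -> [30, 38]
  Merge [-10] + [11] -> [-10, 11]
  Merge [30, 38] + [-10, 11] -> [-10, 11, 30, 38]
  Merge [-10] + [11] -> [-10, 11]
  Merge [2] + [13] -> [2, 13]
  Merge [-10, 11] + [2, 13] -> [-10, 2, 11, 13]
  Merge [-10, 11, 30, 38] + [-10, 2, 11, 13] -> [-10, -10, 2, 11, 11, 13, 30, 38]


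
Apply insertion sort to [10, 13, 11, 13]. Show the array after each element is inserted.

First element 10 is already 'sorted'
Insert 13: shifted 0 elements -> [10, 13, 11, 13]
Insert 11: shifted 1 elements -> [10, 11, 13, 13]
Insert 13: shifted 0 elements -> [10, 11, 13, 13]


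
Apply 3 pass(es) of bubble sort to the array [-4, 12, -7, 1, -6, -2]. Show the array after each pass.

After pass 1: [-4, -7, 1, -6, -2, 12] (4 swaps)
After pass 2: [-7, -4, -6, -2, 1, 12] (3 swaps)
After pass 3: [-7, -6, -4, -2, 1, 12] (1 swaps)
Total swaps: 8


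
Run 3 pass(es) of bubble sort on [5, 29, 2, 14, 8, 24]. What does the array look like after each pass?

After pass 1: [5, 2, 14, 8, 24, 29] (4 swaps)
After pass 2: [2, 5, 8, 14, 24, 29] (2 swaps)
After pass 3: [2, 5, 8, 14, 24, 29] (0 swaps)
Total swaps: 6


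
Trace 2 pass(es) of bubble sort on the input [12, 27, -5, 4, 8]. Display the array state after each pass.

After pass 1: [12, -5, 4, 8, 27] (3 swaps)
After pass 2: [-5, 4, 8, 12, 27] (3 swaps)
Total swaps: 6


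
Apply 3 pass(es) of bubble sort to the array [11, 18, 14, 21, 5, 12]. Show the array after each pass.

After pass 1: [11, 14, 18, 5, 12, 21] (3 swaps)
After pass 2: [11, 14, 5, 12, 18, 21] (2 swaps)
After pass 3: [11, 5, 12, 14, 18, 21] (2 swaps)
Total swaps: 7


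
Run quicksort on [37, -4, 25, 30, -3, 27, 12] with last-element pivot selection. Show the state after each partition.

Partition 1: pivot=12 at index 2 -> [-4, -3, 12, 30, 37, 27, 25]
Partition 2: pivot=-3 at index 1 -> [-4, -3, 12, 30, 37, 27, 25]
Partition 3: pivot=25 at index 3 -> [-4, -3, 12, 25, 37, 27, 30]
Partition 4: pivot=30 at index 5 -> [-4, -3, 12, 25, 27, 30, 37]


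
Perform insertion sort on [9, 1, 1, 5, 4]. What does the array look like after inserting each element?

First element 9 is already 'sorted'
Insert 1: shifted 1 elements -> [1, 9, 1, 5, 4]
Insert 1: shifted 1 elements -> [1, 1, 9, 5, 4]
Insert 5: shifted 1 elements -> [1, 1, 5, 9, 4]
Insert 4: shifted 2 elements -> [1, 1, 4, 5, 9]


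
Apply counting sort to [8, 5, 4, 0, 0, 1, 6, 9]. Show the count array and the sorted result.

Count array: [2, 1, 0, 0, 1, 1, 1, 0, 1, 1]
(count[i] = number of elements equal to i)
Cumulative count: [2, 3, 3, 3, 4, 5, 6, 6, 7, 8]
Sorted: [0, 0, 1, 4, 5, 6, 8, 9]


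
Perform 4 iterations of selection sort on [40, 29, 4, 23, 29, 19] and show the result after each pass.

Pass 1: Select minimum 4 at index 2, swap -> [4, 29, 40, 23, 29, 19]
Pass 2: Select minimum 19 at index 5, swap -> [4, 19, 40, 23, 29, 29]
Pass 3: Select minimum 23 at index 3, swap -> [4, 19, 23, 40, 29, 29]
Pass 4: Select minimum 29 at index 4, swap -> [4, 19, 23, 29, 40, 29]


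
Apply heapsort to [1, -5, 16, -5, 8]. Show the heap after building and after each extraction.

Build heap: [16, 8, 1, -5, -5]
Extract 16: [8, -5, 1, -5, 16]
Extract 8: [1, -5, -5, 8, 16]
Extract 1: [-5, -5, 1, 8, 16]
Extract -5: [-5, -5, 1, 8, 16]


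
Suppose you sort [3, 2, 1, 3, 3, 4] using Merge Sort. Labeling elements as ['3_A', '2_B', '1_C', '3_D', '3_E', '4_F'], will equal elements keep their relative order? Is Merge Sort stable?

Trace Merge Sort on the labeled array (the key is the number; the letter only tracks identity):
  Merge [2_B] + [1_C] -> [1_C, 2_B]
  Merge [3_A] + [1_C, 2_B] -> [1_C, 2_B, 3_A]
  Merge [3_E] + [4_F] -> [3_E, 4_F]
  Merge [3_D] + [3_E, 4_F] -> [3_D, 3_E, 4_F]
  Merge [1_C, 2_B, 3_A] + [3_D, 3_E, 4_F] -> [1_C, 2_B, 3_A, 3_D, 3_E, 4_F]
Final order: [1_C, 2_B, 3_A, 3_D, 3_E, 4_F]
Equal keys:
  value 3: originally 3_A, 3_D, 3_E; after sorting 3_A, 3_D, 3_E -> order preserved
All equal keys kept their original relative order. Merge Sort is stable: when the heads of the two halves are equal the merge takes from the left half first.
Answer: Stable


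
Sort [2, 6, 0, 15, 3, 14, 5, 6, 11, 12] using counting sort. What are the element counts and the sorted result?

Count array: [1, 0, 1, 1, 0, 1, 2, 0, 0, 0, 0, 1, 1, 0, 1, 1]
(count[i] = number of elements equal to i)
Cumulative count: [1, 1, 2, 3, 3, 4, 6, 6, 6, 6, 6, 7, 8, 8, 9, 10]
Sorted: [0, 2, 3, 5, 6, 6, 11, 12, 14, 15]


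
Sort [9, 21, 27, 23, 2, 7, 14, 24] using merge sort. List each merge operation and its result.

Divide and conquer:
  Merge [9] + [21] -> [9, 21]
  Merge [27] + [23] -> [23, 27]
  Merge [9, 21] + [23, 27] -> [9, 21, 23, 27]
  Merge [2] + [7] -> [2, 7]
  Merge [14] + [24] -> [14, 24]
  Merge [2, 7] + [14, 24] -> [2, 7, 14, 24]
  Merge [9, 21, 23, 27] + [2, 7, 14, 24] -> [2, 7, 9, 14, 21, 23, 24, 27]


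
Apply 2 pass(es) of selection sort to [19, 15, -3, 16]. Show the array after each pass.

Pass 1: Select minimum -3 at index 2, swap -> [-3, 15, 19, 16]
Pass 2: Select minimum 15 at index 1, swap -> [-3, 15, 19, 16]


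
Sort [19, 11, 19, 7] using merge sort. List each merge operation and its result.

Divide and conquer:
  Merge [19] + [11] -> [11, 19]
  Merge [19] + [7] -> [7, 19]
  Merge [11, 19] + [7, 19] -> [7, 11, 19, 19]


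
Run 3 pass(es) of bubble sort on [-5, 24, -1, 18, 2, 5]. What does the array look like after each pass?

After pass 1: [-5, -1, 18, 2, 5, 24] (4 swaps)
After pass 2: [-5, -1, 2, 5, 18, 24] (2 swaps)
After pass 3: [-5, -1, 2, 5, 18, 24] (0 swaps)
Total swaps: 6


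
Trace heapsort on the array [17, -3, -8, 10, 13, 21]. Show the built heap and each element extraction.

Build heap: [21, 13, 17, 10, -3, -8]
Extract 21: [17, 13, -8, 10, -3, 21]
Extract 17: [13, 10, -8, -3, 17, 21]
Extract 13: [10, -3, -8, 13, 17, 21]
Extract 10: [-3, -8, 10, 13, 17, 21]
Extract -3: [-8, -3, 10, 13, 17, 21]


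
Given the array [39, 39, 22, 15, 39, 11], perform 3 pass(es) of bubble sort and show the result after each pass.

After pass 1: [39, 22, 15, 39, 11, 39] (3 swaps)
After pass 2: [22, 15, 39, 11, 39, 39] (3 swaps)
After pass 3: [15, 22, 11, 39, 39, 39] (2 swaps)
Total swaps: 8


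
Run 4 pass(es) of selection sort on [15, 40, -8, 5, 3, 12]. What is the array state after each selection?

Pass 1: Select minimum -8 at index 2, swap -> [-8, 40, 15, 5, 3, 12]
Pass 2: Select minimum 3 at index 4, swap -> [-8, 3, 15, 5, 40, 12]
Pass 3: Select minimum 5 at index 3, swap -> [-8, 3, 5, 15, 40, 12]
Pass 4: Select minimum 12 at index 5, swap -> [-8, 3, 5, 12, 40, 15]


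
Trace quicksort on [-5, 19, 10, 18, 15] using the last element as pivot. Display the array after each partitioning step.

Partition 1: pivot=15 at index 2 -> [-5, 10, 15, 18, 19]
Partition 2: pivot=10 at index 1 -> [-5, 10, 15, 18, 19]
Partition 3: pivot=19 at index 4 -> [-5, 10, 15, 18, 19]


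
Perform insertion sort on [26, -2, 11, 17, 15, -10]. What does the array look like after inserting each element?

First element 26 is already 'sorted'
Insert -2: shifted 1 elements -> [-2, 26, 11, 17, 15, -10]
Insert 11: shifted 1 elements -> [-2, 11, 26, 17, 15, -10]
Insert 17: shifted 1 elements -> [-2, 11, 17, 26, 15, -10]
Insert 15: shifted 2 elements -> [-2, 11, 15, 17, 26, -10]
Insert -10: shifted 5 elements -> [-10, -2, 11, 15, 17, 26]


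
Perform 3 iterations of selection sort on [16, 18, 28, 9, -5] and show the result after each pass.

Pass 1: Select minimum -5 at index 4, swap -> [-5, 18, 28, 9, 16]
Pass 2: Select minimum 9 at index 3, swap -> [-5, 9, 28, 18, 16]
Pass 3: Select minimum 16 at index 4, swap -> [-5, 9, 16, 18, 28]


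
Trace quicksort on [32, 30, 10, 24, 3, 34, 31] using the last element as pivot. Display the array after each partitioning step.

Partition 1: pivot=31 at index 4 -> [30, 10, 24, 3, 31, 34, 32]
Partition 2: pivot=3 at index 0 -> [3, 10, 24, 30, 31, 34, 32]
Partition 3: pivot=30 at index 3 -> [3, 10, 24, 30, 31, 34, 32]
Partition 4: pivot=24 at index 2 -> [3, 10, 24, 30, 31, 34, 32]
Partition 5: pivot=32 at index 5 -> [3, 10, 24, 30, 31, 32, 34]


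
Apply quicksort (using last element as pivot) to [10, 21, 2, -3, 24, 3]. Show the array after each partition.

Partition 1: pivot=3 at index 2 -> [2, -3, 3, 21, 24, 10]
Partition 2: pivot=-3 at index 0 -> [-3, 2, 3, 21, 24, 10]
Partition 3: pivot=10 at index 3 -> [-3, 2, 3, 10, 24, 21]
Partition 4: pivot=21 at index 4 -> [-3, 2, 3, 10, 21, 24]


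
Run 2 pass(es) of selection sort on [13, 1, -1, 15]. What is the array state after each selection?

Pass 1: Select minimum -1 at index 2, swap -> [-1, 1, 13, 15]
Pass 2: Select minimum 1 at index 1, swap -> [-1, 1, 13, 15]


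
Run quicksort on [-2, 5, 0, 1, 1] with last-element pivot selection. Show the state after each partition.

Partition 1: pivot=1 at index 3 -> [-2, 0, 1, 1, 5]
Partition 2: pivot=1 at index 2 -> [-2, 0, 1, 1, 5]
Partition 3: pivot=0 at index 1 -> [-2, 0, 1, 1, 5]


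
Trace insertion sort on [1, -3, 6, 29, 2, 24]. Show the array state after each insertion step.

First element 1 is already 'sorted'
Insert -3: shifted 1 elements -> [-3, 1, 6, 29, 2, 24]
Insert 6: shifted 0 elements -> [-3, 1, 6, 29, 2, 24]
Insert 29: shifted 0 elements -> [-3, 1, 6, 29, 2, 24]
Insert 2: shifted 2 elements -> [-3, 1, 2, 6, 29, 24]
Insert 24: shifted 1 elements -> [-3, 1, 2, 6, 24, 29]


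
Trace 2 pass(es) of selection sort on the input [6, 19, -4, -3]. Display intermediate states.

Pass 1: Select minimum -4 at index 2, swap -> [-4, 19, 6, -3]
Pass 2: Select minimum -3 at index 3, swap -> [-4, -3, 6, 19]


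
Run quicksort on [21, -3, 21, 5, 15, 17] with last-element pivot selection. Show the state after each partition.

Partition 1: pivot=17 at index 3 -> [-3, 5, 15, 17, 21, 21]
Partition 2: pivot=15 at index 2 -> [-3, 5, 15, 17, 21, 21]
Partition 3: pivot=5 at index 1 -> [-3, 5, 15, 17, 21, 21]
Partition 4: pivot=21 at index 5 -> [-3, 5, 15, 17, 21, 21]


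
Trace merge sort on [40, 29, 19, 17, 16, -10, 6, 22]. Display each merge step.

Divide and conquer:
  Merge [40] + [29] -> [29, 40]
  Merge [19] + [17] -> [17, 19]
  Merge [29, 40] + [17, 19] -> [17, 19, 29, 40]
  Merge [16] + [-10] -> [-10, 16]
  Merge [6] + [22] -> [6, 22]
  Merge [-10, 16] + [6, 22] -> [-10, 6, 16, 22]
  Merge [17, 19, 29, 40] + [-10, 6, 16, 22] -> [-10, 6, 16, 17, 19, 22, 29, 40]


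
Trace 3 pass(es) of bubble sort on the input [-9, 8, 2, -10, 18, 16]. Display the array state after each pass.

After pass 1: [-9, 2, -10, 8, 16, 18] (3 swaps)
After pass 2: [-9, -10, 2, 8, 16, 18] (1 swaps)
After pass 3: [-10, -9, 2, 8, 16, 18] (1 swaps)
Total swaps: 5


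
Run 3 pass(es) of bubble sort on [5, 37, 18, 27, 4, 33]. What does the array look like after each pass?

After pass 1: [5, 18, 27, 4, 33, 37] (4 swaps)
After pass 2: [5, 18, 4, 27, 33, 37] (1 swaps)
After pass 3: [5, 4, 18, 27, 33, 37] (1 swaps)
Total swaps: 6


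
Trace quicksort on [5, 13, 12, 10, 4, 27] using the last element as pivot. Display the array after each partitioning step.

Partition 1: pivot=27 at index 5 -> [5, 13, 12, 10, 4, 27]
Partition 2: pivot=4 at index 0 -> [4, 13, 12, 10, 5, 27]
Partition 3: pivot=5 at index 1 -> [4, 5, 12, 10, 13, 27]
Partition 4: pivot=13 at index 4 -> [4, 5, 12, 10, 13, 27]
Partition 5: pivot=10 at index 2 -> [4, 5, 10, 12, 13, 27]


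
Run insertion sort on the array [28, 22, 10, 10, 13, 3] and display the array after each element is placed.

First element 28 is already 'sorted'
Insert 22: shifted 1 elements -> [22, 28, 10, 10, 13, 3]
Insert 10: shifted 2 elements -> [10, 22, 28, 10, 13, 3]
Insert 10: shifted 2 elements -> [10, 10, 22, 28, 13, 3]
Insert 13: shifted 2 elements -> [10, 10, 13, 22, 28, 3]
Insert 3: shifted 5 elements -> [3, 10, 10, 13, 22, 28]


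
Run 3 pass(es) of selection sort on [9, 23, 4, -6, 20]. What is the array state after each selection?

Pass 1: Select minimum -6 at index 3, swap -> [-6, 23, 4, 9, 20]
Pass 2: Select minimum 4 at index 2, swap -> [-6, 4, 23, 9, 20]
Pass 3: Select minimum 9 at index 3, swap -> [-6, 4, 9, 23, 20]


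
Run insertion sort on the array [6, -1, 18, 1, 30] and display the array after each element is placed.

First element 6 is already 'sorted'
Insert -1: shifted 1 elements -> [-1, 6, 18, 1, 30]
Insert 18: shifted 0 elements -> [-1, 6, 18, 1, 30]
Insert 1: shifted 2 elements -> [-1, 1, 6, 18, 30]
Insert 30: shifted 0 elements -> [-1, 1, 6, 18, 30]


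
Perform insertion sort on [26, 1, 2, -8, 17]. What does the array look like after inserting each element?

First element 26 is already 'sorted'
Insert 1: shifted 1 elements -> [1, 26, 2, -8, 17]
Insert 2: shifted 1 elements -> [1, 2, 26, -8, 17]
Insert -8: shifted 3 elements -> [-8, 1, 2, 26, 17]
Insert 17: shifted 1 elements -> [-8, 1, 2, 17, 26]


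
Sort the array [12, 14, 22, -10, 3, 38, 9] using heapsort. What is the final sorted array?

Build heap: [38, 14, 22, -10, 3, 12, 9]
Extract 38: [22, 14, 12, -10, 3, 9, 38]
Extract 22: [14, 9, 12, -10, 3, 22, 38]
Extract 14: [12, 9, 3, -10, 14, 22, 38]
Extract 12: [9, -10, 3, 12, 14, 22, 38]
Extract 9: [3, -10, 9, 12, 14, 22, 38]
Extract 3: [-10, 3, 9, 12, 14, 22, 38]


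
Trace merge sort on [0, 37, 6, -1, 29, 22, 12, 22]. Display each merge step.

Divide and conquer:
  Merge [0] + [37] -> [0, 37]
  Merge [6] + [-1] -> [-1, 6]
  Merge [0, 37] + [-1, 6] -> [-1, 0, 6, 37]
  Merge [29] + [22] -> [22, 29]
  Merge [12] + [22] -> [12, 22]
  Merge [22, 29] + [12, 22] -> [12, 22, 22, 29]
  Merge [-1, 0, 6, 37] + [12, 22, 22, 29] -> [-1, 0, 6, 12, 22, 22, 29, 37]
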